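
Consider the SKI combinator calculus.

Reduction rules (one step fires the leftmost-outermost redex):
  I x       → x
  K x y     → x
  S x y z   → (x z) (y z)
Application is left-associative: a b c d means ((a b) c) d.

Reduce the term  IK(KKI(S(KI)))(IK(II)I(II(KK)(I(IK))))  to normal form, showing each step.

Answer: normal form = K(S(KI))  (in 3 steps)

Derivation:
  start: IK(KKI(S(KI)))(IK(II)I(II(KK)(I(IK))))
  →1  K(KKI(S(KI)))(IK(II)I(II(KK)(I(IK))))
  →2  KKI(S(KI))
  →3  K(S(KI))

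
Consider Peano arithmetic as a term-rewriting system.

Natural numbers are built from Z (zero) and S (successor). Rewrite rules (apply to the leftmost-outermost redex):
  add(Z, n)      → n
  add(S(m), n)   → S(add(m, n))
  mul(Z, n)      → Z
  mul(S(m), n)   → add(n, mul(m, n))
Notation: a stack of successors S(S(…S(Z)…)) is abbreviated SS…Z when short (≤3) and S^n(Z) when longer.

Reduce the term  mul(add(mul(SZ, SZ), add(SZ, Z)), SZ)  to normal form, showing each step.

  start: mul(add(mul(SZ, SZ), add(SZ, Z)), SZ)
  [1] mul(add(add(SZ, mul(Z, SZ)), add(SZ, Z)), SZ)
  [2] mul(add(S(add(Z, mul(Z, SZ))), add(SZ, Z)), SZ)
  [3] mul(S(add(add(Z, mul(Z, SZ)), add(SZ, Z))), SZ)
  [4] add(SZ, mul(add(add(Z, mul(Z, SZ)), add(SZ, Z)), SZ))
  [5] S(add(Z, mul(add(add(Z, mul(Z, SZ)), add(SZ, Z)), SZ)))
  [6] S(mul(add(add(Z, mul(Z, SZ)), add(SZ, Z)), SZ))
  [7] S(mul(add(mul(Z, SZ), add(SZ, Z)), SZ))
  [8] S(mul(add(Z, add(SZ, Z)), SZ))
  [9] S(mul(add(SZ, Z), SZ))
  [10] S(mul(S(add(Z, Z)), SZ))
  [11] S(add(SZ, mul(add(Z, Z), SZ)))
  [12] S(S(add(Z, mul(add(Z, Z), SZ))))
  [13] S(S(mul(add(Z, Z), SZ)))
  [14] S(S(mul(Z, SZ)))
  [15] SSZ

Answer: normal form = SSZ  (in 15 steps)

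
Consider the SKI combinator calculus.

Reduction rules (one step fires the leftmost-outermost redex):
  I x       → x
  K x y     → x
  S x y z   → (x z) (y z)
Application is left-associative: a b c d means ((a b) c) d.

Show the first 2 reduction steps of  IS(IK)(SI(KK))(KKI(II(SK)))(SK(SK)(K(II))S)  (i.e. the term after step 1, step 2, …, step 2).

Answer: after 2 steps: IK(KKI(II(SK)))(SI(KK)(KKI(II(SK))))(SK(SK)(K(II))S)

Working:
  start: IS(IK)(SI(KK))(KKI(II(SK)))(SK(SK)(K(II))S)
  →1  S(IK)(SI(KK))(KKI(II(SK)))(SK(SK)(K(II))S)
  →2  IK(KKI(II(SK)))(SI(KK)(KKI(II(SK))))(SK(SK)(K(II))S)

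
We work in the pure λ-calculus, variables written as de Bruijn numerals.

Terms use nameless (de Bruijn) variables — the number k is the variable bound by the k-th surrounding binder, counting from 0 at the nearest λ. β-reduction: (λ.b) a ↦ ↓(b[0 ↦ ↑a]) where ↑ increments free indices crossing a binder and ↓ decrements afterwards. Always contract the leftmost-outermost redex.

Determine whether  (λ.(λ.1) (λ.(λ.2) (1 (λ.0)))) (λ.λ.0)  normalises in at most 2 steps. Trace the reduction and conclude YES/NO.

Answer: YES — reaches normal form λ.λ.0 in 2 ≤ 2 steps

Derivation:
  start: (λ.(λ.1) (λ.(λ.2) (1 (λ.0)))) (λ.λ.0)
  [1] (λ.λ.λ.0) (λ.(λ.λ.λ.0) ((λ.λ.0) (λ.0)))
  [2] λ.λ.0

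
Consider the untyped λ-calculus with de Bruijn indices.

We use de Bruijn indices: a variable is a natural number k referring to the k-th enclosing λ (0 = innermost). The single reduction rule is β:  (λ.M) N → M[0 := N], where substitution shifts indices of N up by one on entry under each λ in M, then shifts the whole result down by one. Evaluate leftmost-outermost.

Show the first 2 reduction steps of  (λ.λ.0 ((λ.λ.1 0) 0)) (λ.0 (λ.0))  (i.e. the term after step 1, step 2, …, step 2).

  start: (λ.λ.0 ((λ.λ.1 0) 0)) (λ.0 (λ.0))
  →1  λ.0 ((λ.λ.1 0) 0)
  →2  λ.0 (λ.1 0)

Answer: after 2 steps: λ.0 (λ.1 0)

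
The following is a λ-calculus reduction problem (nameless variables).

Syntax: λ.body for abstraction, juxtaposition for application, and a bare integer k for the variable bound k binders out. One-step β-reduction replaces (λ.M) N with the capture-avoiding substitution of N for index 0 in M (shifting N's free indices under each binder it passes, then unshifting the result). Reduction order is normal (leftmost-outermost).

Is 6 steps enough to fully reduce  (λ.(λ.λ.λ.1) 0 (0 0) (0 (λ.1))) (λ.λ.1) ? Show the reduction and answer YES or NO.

  start: (λ.(λ.λ.λ.1) 0 (0 0) (0 (λ.1))) (λ.λ.1)
  step 1: (λ.λ.λ.1) (λ.λ.1) ((λ.λ.1) (λ.λ.1)) ((λ.λ.1) (λ.λ.λ.1))
  step 2: (λ.λ.1) ((λ.λ.1) (λ.λ.1)) ((λ.λ.1) (λ.λ.λ.1))
  step 3: (λ.(λ.λ.1) (λ.λ.1)) ((λ.λ.1) (λ.λ.λ.1))
  step 4: (λ.λ.1) (λ.λ.1)
  step 5: λ.λ.λ.1

Answer: YES — reaches normal form λ.λ.λ.1 in 5 ≤ 6 steps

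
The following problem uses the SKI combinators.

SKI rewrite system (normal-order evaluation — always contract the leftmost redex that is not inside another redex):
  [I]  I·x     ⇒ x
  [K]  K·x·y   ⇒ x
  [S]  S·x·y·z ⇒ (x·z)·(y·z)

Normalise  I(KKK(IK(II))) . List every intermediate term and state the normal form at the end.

  start: I(KKK(IK(II)))
  step 1: KKK(IK(II))
  step 2: K(IK(II))
  step 3: K(K(II))
  step 4: K(KI)

Answer: normal form = K(KI)  (in 4 steps)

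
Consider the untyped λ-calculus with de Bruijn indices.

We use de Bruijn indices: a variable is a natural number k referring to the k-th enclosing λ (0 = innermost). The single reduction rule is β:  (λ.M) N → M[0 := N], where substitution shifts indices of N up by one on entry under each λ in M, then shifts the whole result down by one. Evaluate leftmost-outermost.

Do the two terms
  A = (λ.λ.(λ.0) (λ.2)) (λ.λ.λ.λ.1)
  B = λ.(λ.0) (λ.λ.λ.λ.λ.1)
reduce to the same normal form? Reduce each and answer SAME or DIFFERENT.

Answer: SAME — A ⇓ λ.λ.λ.λ.λ.λ.1, B ⇓ λ.λ.λ.λ.λ.λ.1

Reduction:
Term A:
  start: (λ.λ.(λ.0) (λ.2)) (λ.λ.λ.λ.1)
  [1] λ.(λ.0) (λ.λ.λ.λ.λ.1)
  [2] λ.λ.λ.λ.λ.λ.1

Term B:
  start: λ.(λ.0) (λ.λ.λ.λ.λ.1)
  [1] λ.λ.λ.λ.λ.λ.1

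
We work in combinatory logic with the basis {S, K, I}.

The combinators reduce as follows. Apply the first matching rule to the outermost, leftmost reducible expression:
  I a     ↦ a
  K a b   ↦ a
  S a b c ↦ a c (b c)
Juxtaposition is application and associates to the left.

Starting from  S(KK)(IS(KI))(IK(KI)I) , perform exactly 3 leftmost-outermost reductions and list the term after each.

  start: S(KK)(IS(KI))(IK(KI)I)
  →1  KK(IK(KI)I)(IS(KI)(IK(KI)I))
  →2  K(IS(KI)(IK(KI)I))
  →3  K(S(KI)(IK(KI)I))

Answer: after 3 steps: K(S(KI)(IK(KI)I))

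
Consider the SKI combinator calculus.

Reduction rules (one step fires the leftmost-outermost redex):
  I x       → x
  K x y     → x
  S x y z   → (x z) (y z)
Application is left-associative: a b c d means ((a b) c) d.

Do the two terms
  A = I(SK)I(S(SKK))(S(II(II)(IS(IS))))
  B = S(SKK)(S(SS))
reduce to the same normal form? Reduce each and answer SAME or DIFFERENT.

Answer: SAME — A ⇓ S(SKK)(S(SS)), B ⇓ S(SKK)(S(SS))

Derivation:
Term A:
  start: I(SK)I(S(SKK))(S(II(II)(IS(IS))))
  →1  SKI(S(SKK))(S(II(II)(IS(IS))))
  →2  K(S(SKK))(I(S(SKK)))(S(II(II)(IS(IS))))
  →3  S(SKK)(S(II(II)(IS(IS))))
  →4  S(SKK)(S(I(II)(IS(IS))))
  →5  S(SKK)(S(II(IS(IS))))
  →6  S(SKK)(S(I(IS(IS))))
  →7  S(SKK)(S(IS(IS)))
  →8  S(SKK)(S(S(IS)))
  →9  S(SKK)(S(SS))

Term B:
  start: S(SKK)(S(SS))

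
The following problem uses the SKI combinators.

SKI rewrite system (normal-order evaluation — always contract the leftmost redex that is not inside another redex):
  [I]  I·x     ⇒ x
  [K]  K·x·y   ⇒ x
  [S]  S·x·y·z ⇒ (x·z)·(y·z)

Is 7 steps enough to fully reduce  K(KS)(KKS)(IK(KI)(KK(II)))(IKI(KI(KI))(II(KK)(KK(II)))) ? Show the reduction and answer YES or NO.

Answer: NO — after 7 steps the term is S(KK(KK(II))), not yet normal

Working:
  start: K(KS)(KKS)(IK(KI)(KK(II)))(IKI(KI(KI))(II(KK)(KK(II))))
  →1  KS(IK(KI)(KK(II)))(IKI(KI(KI))(II(KK)(KK(II))))
  →2  S(IKI(KI(KI))(II(KK)(KK(II))))
  →3  S(KI(KI(KI))(II(KK)(KK(II))))
  →4  S(I(II(KK)(KK(II))))
  →5  S(II(KK)(KK(II)))
  →6  S(I(KK)(KK(II)))
  →7  S(KK(KK(II)))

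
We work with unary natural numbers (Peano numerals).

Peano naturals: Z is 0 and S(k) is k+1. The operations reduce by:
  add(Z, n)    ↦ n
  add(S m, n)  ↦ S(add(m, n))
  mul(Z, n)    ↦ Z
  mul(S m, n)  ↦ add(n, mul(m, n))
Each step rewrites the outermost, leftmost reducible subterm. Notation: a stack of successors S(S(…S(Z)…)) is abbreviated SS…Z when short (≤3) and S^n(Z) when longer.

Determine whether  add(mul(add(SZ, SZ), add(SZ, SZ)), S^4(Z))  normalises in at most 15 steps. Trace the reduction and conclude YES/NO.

Answer: NO — after 15 steps the term is S(S(S(add(add(SZ, mul(Z, add(SZ, SZ))), S^4(Z))))), not yet normal

Reduction:
  start: add(mul(add(SZ, SZ), add(SZ, SZ)), S^4(Z))
  →1  add(mul(S(add(Z, SZ)), add(SZ, SZ)), S^4(Z))
  →2  add(add(add(SZ, SZ), mul(add(Z, SZ), add(SZ, SZ))), S^4(Z))
  →3  add(add(S(add(Z, SZ)), mul(add(Z, SZ), add(SZ, SZ))), S^4(Z))
  →4  add(S(add(add(Z, SZ), mul(add(Z, SZ), add(SZ, SZ)))), S^4(Z))
  →5  S(add(add(add(Z, SZ), mul(add(Z, SZ), add(SZ, SZ))), S^4(Z)))
  →6  S(add(add(SZ, mul(add(Z, SZ), add(SZ, SZ))), S^4(Z)))
  →7  S(add(S(add(Z, mul(add(Z, SZ), add(SZ, SZ)))), S^4(Z)))
  →8  S(S(add(add(Z, mul(add(Z, SZ), add(SZ, SZ))), S^4(Z))))
  →9  S(S(add(mul(add(Z, SZ), add(SZ, SZ)), S^4(Z))))
  →10  S(S(add(mul(SZ, add(SZ, SZ)), S^4(Z))))
  →11  S(S(add(add(add(SZ, SZ), mul(Z, add(SZ, SZ))), S^4(Z))))
  →12  S(S(add(add(S(add(Z, SZ)), mul(Z, add(SZ, SZ))), S^4(Z))))
  →13  S(S(add(S(add(add(Z, SZ), mul(Z, add(SZ, SZ)))), S^4(Z))))
  →14  S(S(S(add(add(add(Z, SZ), mul(Z, add(SZ, SZ))), S^4(Z)))))
  →15  S(S(S(add(add(SZ, mul(Z, add(SZ, SZ))), S^4(Z)))))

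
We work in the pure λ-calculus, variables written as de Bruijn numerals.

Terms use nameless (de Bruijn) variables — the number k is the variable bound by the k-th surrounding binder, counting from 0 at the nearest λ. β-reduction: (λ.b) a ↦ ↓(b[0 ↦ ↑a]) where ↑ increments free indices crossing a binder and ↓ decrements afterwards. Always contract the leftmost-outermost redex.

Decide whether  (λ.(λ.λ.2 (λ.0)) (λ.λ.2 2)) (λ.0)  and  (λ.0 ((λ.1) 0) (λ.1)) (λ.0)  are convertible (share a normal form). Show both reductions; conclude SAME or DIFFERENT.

Answer: SAME — A ⇓ λ.λ.0, B ⇓ λ.λ.0

Reduction:
Term A:
  start: (λ.(λ.λ.2 (λ.0)) (λ.λ.2 2)) (λ.0)
  step 1: (λ.λ.(λ.0) (λ.0)) (λ.λ.(λ.0) (λ.0))
  step 2: λ.(λ.0) (λ.0)
  step 3: λ.λ.0

Term B:
  start: (λ.0 ((λ.1) 0) (λ.1)) (λ.0)
  step 1: (λ.0) ((λ.λ.0) (λ.0)) (λ.λ.0)
  step 2: (λ.λ.0) (λ.0) (λ.λ.0)
  step 3: (λ.0) (λ.λ.0)
  step 4: λ.λ.0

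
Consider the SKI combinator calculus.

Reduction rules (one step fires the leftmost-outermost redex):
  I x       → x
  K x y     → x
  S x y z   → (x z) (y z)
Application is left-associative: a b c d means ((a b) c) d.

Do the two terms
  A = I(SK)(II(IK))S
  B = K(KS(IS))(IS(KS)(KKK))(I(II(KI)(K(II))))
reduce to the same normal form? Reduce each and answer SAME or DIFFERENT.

Answer: DIFFERENT — A ⇓ S, B ⇓ SI

Reduction:
Term A:
  start: I(SK)(II(IK))S
  [1] SK(II(IK))S
  [2] KS(II(IK)S)
  [3] S

Term B:
  start: K(KS(IS))(IS(KS)(KKK))(I(II(KI)(K(II))))
  [1] KS(IS)(I(II(KI)(K(II))))
  [2] S(I(II(KI)(K(II))))
  [3] S(II(KI)(K(II)))
  [4] S(I(KI)(K(II)))
  [5] S(KI(K(II)))
  [6] SI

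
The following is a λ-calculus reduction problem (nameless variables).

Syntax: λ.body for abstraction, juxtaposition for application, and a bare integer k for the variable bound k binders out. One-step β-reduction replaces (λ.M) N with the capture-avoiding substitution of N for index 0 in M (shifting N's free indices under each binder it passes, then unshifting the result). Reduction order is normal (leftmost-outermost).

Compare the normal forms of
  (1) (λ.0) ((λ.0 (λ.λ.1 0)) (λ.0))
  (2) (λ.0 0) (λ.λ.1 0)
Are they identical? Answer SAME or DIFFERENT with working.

Answer: SAME — A ⇓ λ.λ.1 0, B ⇓ λ.λ.1 0

Derivation:
Term A:
  start: (λ.0) ((λ.0 (λ.λ.1 0)) (λ.0))
  [1] (λ.0 (λ.λ.1 0)) (λ.0)
  [2] (λ.0) (λ.λ.1 0)
  [3] λ.λ.1 0

Term B:
  start: (λ.0 0) (λ.λ.1 0)
  [1] (λ.λ.1 0) (λ.λ.1 0)
  [2] λ.(λ.λ.1 0) 0
  [3] λ.λ.1 0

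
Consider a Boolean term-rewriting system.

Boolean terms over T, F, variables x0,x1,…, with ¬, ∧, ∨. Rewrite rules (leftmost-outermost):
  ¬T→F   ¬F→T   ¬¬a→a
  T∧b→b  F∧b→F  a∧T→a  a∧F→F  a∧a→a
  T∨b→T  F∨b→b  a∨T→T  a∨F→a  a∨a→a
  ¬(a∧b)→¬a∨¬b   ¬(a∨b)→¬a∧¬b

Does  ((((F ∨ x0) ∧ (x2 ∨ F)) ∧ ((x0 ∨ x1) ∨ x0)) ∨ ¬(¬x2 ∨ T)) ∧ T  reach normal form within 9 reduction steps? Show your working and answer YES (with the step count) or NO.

  start: ((((F ∨ x0) ∧ (x2 ∨ F)) ∧ ((x0 ∨ x1) ∨ x0)) ∨ ¬(¬x2 ∨ T)) ∧ T
  step 1: (((F ∨ x0) ∧ (x2 ∨ F)) ∧ ((x0 ∨ x1) ∨ x0)) ∨ ¬(¬x2 ∨ T)
  step 2: ((x0 ∧ (x2 ∨ F)) ∧ ((x0 ∨ x1) ∨ x0)) ∨ ¬(¬x2 ∨ T)
  step 3: ((x0 ∧ x2) ∧ ((x0 ∨ x1) ∨ x0)) ∨ ¬(¬x2 ∨ T)
  step 4: ((x0 ∧ x2) ∧ ((x0 ∨ x1) ∨ x0)) ∨ (¬¬x2 ∧ ¬T)
  step 5: ((x0 ∧ x2) ∧ ((x0 ∨ x1) ∨ x0)) ∨ (x2 ∧ ¬T)
  step 6: ((x0 ∧ x2) ∧ ((x0 ∨ x1) ∨ x0)) ∨ (x2 ∧ F)
  step 7: ((x0 ∧ x2) ∧ ((x0 ∨ x1) ∨ x0)) ∨ F
  step 8: (x0 ∧ x2) ∧ ((x0 ∨ x1) ∨ x0)

Answer: YES — reaches normal form (x0 ∧ x2) ∧ ((x0 ∨ x1) ∨ x0) in 8 ≤ 9 steps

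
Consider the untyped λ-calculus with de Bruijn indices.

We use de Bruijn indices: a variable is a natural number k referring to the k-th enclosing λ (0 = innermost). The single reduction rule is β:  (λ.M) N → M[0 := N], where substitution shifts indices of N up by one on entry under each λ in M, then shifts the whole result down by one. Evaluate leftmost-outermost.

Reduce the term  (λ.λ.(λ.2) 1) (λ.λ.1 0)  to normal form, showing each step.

Answer: normal form = λ.λ.λ.1 0  (in 2 steps)

Working:
  start: (λ.λ.(λ.2) 1) (λ.λ.1 0)
  step 1: λ.(λ.λ.λ.1 0) (λ.λ.1 0)
  step 2: λ.λ.λ.1 0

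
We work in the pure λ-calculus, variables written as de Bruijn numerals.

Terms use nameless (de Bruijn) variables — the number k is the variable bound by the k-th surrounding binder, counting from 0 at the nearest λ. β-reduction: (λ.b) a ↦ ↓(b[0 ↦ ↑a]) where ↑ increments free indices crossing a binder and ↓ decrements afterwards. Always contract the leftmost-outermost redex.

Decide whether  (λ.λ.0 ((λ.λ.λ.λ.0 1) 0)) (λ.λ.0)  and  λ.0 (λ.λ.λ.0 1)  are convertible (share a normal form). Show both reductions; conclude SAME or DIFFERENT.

Term A:
  start: (λ.λ.0 ((λ.λ.λ.λ.0 1) 0)) (λ.λ.0)
  step 1: λ.0 ((λ.λ.λ.λ.0 1) 0)
  step 2: λ.0 (λ.λ.λ.0 1)

Term B:
  start: λ.0 (λ.λ.λ.0 1)

Answer: SAME — A ⇓ λ.0 (λ.λ.λ.0 1), B ⇓ λ.0 (λ.λ.λ.0 1)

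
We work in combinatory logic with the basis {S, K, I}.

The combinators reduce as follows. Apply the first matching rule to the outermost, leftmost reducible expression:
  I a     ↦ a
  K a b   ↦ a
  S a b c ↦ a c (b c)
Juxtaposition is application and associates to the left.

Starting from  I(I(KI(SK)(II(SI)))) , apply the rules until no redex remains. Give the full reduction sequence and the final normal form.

  start: I(I(KI(SK)(II(SI))))
  [1] I(KI(SK)(II(SI)))
  [2] KI(SK)(II(SI))
  [3] I(II(SI))
  [4] II(SI)
  [5] I(SI)
  [6] SI

Answer: normal form = SI  (in 6 steps)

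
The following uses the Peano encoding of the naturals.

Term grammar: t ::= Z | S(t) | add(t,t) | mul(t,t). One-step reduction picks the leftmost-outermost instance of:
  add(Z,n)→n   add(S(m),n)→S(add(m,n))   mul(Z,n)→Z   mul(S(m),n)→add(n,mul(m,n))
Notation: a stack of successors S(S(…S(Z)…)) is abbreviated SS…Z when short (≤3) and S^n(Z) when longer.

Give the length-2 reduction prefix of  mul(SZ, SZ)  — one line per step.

  start: mul(SZ, SZ)
  step 1: add(SZ, mul(Z, SZ))
  step 2: S(add(Z, mul(Z, SZ)))

Answer: after 2 steps: S(add(Z, mul(Z, SZ)))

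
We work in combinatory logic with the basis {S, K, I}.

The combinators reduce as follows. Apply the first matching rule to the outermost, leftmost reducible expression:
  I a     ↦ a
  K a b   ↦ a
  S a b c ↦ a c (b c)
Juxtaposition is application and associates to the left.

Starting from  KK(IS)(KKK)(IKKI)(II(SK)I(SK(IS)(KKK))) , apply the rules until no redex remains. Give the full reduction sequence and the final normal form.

  start: KK(IS)(KKK)(IKKI)(II(SK)I(SK(IS)(KKK)))
  step 1: K(KKK)(IKKI)(II(SK)I(SK(IS)(KKK)))
  step 2: KKK(II(SK)I(SK(IS)(KKK)))
  step 3: K(II(SK)I(SK(IS)(KKK)))
  step 4: K(I(SK)I(SK(IS)(KKK)))
  step 5: K(SKI(SK(IS)(KKK)))
  step 6: K(K(SK(IS)(KKK))(I(SK(IS)(KKK))))
  step 7: K(SK(IS)(KKK))
  step 8: K(K(KKK)(IS(KKK)))
  step 9: K(KKK)
  step 10: KK

Answer: normal form = KK  (in 10 steps)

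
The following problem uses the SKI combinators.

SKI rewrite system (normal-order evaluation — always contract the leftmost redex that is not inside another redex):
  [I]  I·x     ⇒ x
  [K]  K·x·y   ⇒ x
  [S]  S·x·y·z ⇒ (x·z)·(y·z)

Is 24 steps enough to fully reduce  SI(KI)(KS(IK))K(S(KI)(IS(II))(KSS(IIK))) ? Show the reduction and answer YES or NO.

Answer: YES — reaches normal form SI(SK) in 22 ≤ 24 steps

Derivation:
  start: SI(KI)(KS(IK))K(S(KI)(IS(II))(KSS(IIK)))
  step 1: I(KS(IK))(KI(KS(IK)))K(S(KI)(IS(II))(KSS(IIK)))
  step 2: KS(IK)(KI(KS(IK)))K(S(KI)(IS(II))(KSS(IIK)))
  step 3: S(KI(KS(IK)))K(S(KI)(IS(II))(KSS(IIK)))
  step 4: KI(KS(IK))(S(KI)(IS(II))(KSS(IIK)))(K(S(KI)(IS(II))(KSS(IIK))))
  step 5: I(S(KI)(IS(II))(KSS(IIK)))(K(S(KI)(IS(II))(KSS(IIK))))
  step 6: S(KI)(IS(II))(KSS(IIK))(K(S(KI)(IS(II))(KSS(IIK))))
  step 7: KI(KSS(IIK))(IS(II)(KSS(IIK)))(K(S(KI)(IS(II))(KSS(IIK))))
  step 8: I(IS(II)(KSS(IIK)))(K(S(KI)(IS(II))(KSS(IIK))))
  step 9: IS(II)(KSS(IIK))(K(S(KI)(IS(II))(KSS(IIK))))
  step 10: S(II)(KSS(IIK))(K(S(KI)(IS(II))(KSS(IIK))))
  step 11: II(K(S(KI)(IS(II))(KSS(IIK))))(KSS(IIK)(K(S(KI)(IS(II))(KSS(IIK)))))
  step 12: I(K(S(KI)(IS(II))(KSS(IIK))))(KSS(IIK)(K(S(KI)(IS(II))(KSS(IIK)))))
  step 13: K(S(KI)(IS(II))(KSS(IIK)))(KSS(IIK)(K(S(KI)(IS(II))(KSS(IIK)))))
  step 14: S(KI)(IS(II))(KSS(IIK))
  step 15: KI(KSS(IIK))(IS(II)(KSS(IIK)))
  step 16: I(IS(II)(KSS(IIK)))
  step 17: IS(II)(KSS(IIK))
  step 18: S(II)(KSS(IIK))
  step 19: SI(KSS(IIK))
  step 20: SI(S(IIK))
  step 21: SI(S(IK))
  step 22: SI(SK)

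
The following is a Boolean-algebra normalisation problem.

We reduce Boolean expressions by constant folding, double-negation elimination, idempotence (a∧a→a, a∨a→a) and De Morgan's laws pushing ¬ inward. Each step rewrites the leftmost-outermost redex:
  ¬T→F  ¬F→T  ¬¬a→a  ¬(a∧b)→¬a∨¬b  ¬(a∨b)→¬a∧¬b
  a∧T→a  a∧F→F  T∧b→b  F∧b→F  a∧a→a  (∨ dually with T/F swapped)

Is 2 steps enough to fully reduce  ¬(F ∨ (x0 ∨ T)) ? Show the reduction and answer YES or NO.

  start: ¬(F ∨ (x0 ∨ T))
  step 1: ¬F ∧ ¬(x0 ∨ T)
  step 2: T ∧ ¬(x0 ∨ T)

Answer: NO — after 2 steps the term is T ∧ ¬(x0 ∨ T), not yet normal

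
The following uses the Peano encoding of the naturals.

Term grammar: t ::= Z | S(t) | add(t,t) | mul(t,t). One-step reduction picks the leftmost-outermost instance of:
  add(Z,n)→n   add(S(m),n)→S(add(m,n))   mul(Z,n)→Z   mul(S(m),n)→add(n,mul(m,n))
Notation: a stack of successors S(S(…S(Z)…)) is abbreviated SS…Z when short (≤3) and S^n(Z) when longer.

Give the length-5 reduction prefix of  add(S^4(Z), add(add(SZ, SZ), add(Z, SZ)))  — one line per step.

Answer: after 5 steps: S(S(S(S(add(add(SZ, SZ), add(Z, SZ))))))

Reduction:
  start: add(S^4(Z), add(add(SZ, SZ), add(Z, SZ)))
  →1  S(add(SSSZ, add(add(SZ, SZ), add(Z, SZ))))
  →2  S(S(add(SSZ, add(add(SZ, SZ), add(Z, SZ)))))
  →3  S(S(S(add(SZ, add(add(SZ, SZ), add(Z, SZ))))))
  →4  S(S(S(S(add(Z, add(add(SZ, SZ), add(Z, SZ)))))))
  →5  S(S(S(S(add(add(SZ, SZ), add(Z, SZ))))))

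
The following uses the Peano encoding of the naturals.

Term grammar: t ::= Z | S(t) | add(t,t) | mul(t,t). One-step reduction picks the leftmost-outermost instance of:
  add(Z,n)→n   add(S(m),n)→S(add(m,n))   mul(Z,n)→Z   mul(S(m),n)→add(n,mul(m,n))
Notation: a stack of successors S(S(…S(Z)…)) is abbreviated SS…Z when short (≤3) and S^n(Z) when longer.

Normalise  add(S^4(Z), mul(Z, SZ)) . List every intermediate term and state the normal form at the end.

Answer: normal form = S^4(Z)  (in 6 steps)

Derivation:
  start: add(S^4(Z), mul(Z, SZ))
  [1] S(add(SSSZ, mul(Z, SZ)))
  [2] S(S(add(SSZ, mul(Z, SZ))))
  [3] S(S(S(add(SZ, mul(Z, SZ)))))
  [4] S(S(S(S(add(Z, mul(Z, SZ))))))
  [5] S(S(S(S(mul(Z, SZ)))))
  [6] S^4(Z)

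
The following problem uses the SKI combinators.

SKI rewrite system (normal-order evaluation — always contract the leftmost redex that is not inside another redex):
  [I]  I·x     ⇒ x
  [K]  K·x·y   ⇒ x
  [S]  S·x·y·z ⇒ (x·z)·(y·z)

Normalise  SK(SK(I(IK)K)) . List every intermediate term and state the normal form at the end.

Answer: normal form = SK(SK(KK))  (in 2 steps)

Derivation:
  start: SK(SK(I(IK)K))
  [1] SK(SK(IKK))
  [2] SK(SK(KK))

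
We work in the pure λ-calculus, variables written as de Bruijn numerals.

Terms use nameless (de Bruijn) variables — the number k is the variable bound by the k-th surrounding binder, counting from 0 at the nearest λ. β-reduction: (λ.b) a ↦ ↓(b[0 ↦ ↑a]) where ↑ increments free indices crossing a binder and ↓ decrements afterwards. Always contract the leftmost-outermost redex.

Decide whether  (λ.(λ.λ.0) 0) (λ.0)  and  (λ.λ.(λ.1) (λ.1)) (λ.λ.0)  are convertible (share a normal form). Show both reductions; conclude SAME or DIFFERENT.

Term A:
  start: (λ.(λ.λ.0) 0) (λ.0)
  step 1: (λ.λ.0) (λ.0)
  step 2: λ.0

Term B:
  start: (λ.λ.(λ.1) (λ.1)) (λ.λ.0)
  step 1: λ.(λ.1) (λ.1)
  step 2: λ.0

Answer: SAME — A ⇓ λ.0, B ⇓ λ.0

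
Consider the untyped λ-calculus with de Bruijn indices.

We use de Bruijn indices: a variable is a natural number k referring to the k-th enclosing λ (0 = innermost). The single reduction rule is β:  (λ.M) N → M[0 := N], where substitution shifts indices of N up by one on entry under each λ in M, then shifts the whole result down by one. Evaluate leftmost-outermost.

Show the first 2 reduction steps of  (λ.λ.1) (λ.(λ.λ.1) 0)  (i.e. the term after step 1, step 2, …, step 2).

Answer: after 2 steps: λ.λ.λ.1

Reduction:
  start: (λ.λ.1) (λ.(λ.λ.1) 0)
  →1  λ.λ.(λ.λ.1) 0
  →2  λ.λ.λ.1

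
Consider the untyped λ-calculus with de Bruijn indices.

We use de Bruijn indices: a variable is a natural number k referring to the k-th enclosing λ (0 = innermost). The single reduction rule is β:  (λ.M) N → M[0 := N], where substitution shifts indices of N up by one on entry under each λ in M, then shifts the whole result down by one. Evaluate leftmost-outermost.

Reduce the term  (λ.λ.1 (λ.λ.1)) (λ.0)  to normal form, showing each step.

Answer: normal form = λ.λ.λ.1  (in 2 steps)

Working:
  start: (λ.λ.1 (λ.λ.1)) (λ.0)
  step 1: λ.(λ.0) (λ.λ.1)
  step 2: λ.λ.λ.1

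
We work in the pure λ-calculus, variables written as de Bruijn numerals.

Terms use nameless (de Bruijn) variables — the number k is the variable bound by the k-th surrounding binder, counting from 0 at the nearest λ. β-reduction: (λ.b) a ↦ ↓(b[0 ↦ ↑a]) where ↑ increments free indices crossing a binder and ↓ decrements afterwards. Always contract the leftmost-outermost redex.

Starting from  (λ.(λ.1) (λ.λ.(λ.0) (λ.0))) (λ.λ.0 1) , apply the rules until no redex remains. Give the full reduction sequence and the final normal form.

  start: (λ.(λ.1) (λ.λ.(λ.0) (λ.0))) (λ.λ.0 1)
  step 1: (λ.λ.λ.0 1) (λ.λ.(λ.0) (λ.0))
  step 2: λ.λ.0 1

Answer: normal form = λ.λ.0 1  (in 2 steps)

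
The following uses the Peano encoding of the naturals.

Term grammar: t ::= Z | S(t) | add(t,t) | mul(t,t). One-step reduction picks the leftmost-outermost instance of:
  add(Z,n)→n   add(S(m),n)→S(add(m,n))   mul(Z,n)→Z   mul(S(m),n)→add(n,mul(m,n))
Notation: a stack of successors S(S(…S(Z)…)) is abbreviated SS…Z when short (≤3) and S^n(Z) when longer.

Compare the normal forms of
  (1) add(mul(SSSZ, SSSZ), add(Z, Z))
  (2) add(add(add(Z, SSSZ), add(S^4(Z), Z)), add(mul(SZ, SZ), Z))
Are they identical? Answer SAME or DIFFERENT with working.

Answer: DIFFERENT — A ⇓ S^9(Z), B ⇓ S^8(Z)

Derivation:
Term A:
  start: add(mul(SSSZ, SSSZ), add(Z, Z))
  [1] add(add(SSSZ, mul(SSZ, SSSZ)), add(Z, Z))
  [2] add(S(add(SSZ, mul(SSZ, SSSZ))), add(Z, Z))
  [3] S(add(add(SSZ, mul(SSZ, SSSZ)), add(Z, Z)))
  [4] S(add(S(add(SZ, mul(SSZ, SSSZ))), add(Z, Z)))
  [5] S(S(add(add(SZ, mul(SSZ, SSSZ)), add(Z, Z))))
  [6] S(S(add(S(add(Z, mul(SSZ, SSSZ))), add(Z, Z))))
  [7] S(S(S(add(add(Z, mul(SSZ, SSSZ)), add(Z, Z)))))
  [8] S(S(S(add(mul(SSZ, SSSZ), add(Z, Z)))))
  [9] S(S(S(add(add(SSSZ, mul(SZ, SSSZ)), add(Z, Z)))))
  [10] S(S(S(add(S(add(SSZ, mul(SZ, SSSZ))), add(Z, Z)))))
  [11] S(S(S(S(add(add(SSZ, mul(SZ, SSSZ)), add(Z, Z))))))
  [12] S(S(S(S(add(S(add(SZ, mul(SZ, SSSZ))), add(Z, Z))))))
  [13] S(S(S(S(S(add(add(SZ, mul(SZ, SSSZ)), add(Z, Z)))))))
  [14] S(S(S(S(S(add(S(add(Z, mul(SZ, SSSZ))), add(Z, Z)))))))
  [15] S(S(S(S(S(S(add(add(Z, mul(SZ, SSSZ)), add(Z, Z))))))))
  [16] S(S(S(S(S(S(add(mul(SZ, SSSZ), add(Z, Z))))))))
  [17] S(S(S(S(S(S(add(add(SSSZ, mul(Z, SSSZ)), add(Z, Z))))))))
  [18] S(S(S(S(S(S(add(S(add(SSZ, mul(Z, SSSZ))), add(Z, Z))))))))
  [19] S(S(S(S(S(S(S(add(add(SSZ, mul(Z, SSSZ)), add(Z, Z)))))))))
  [20] S(S(S(S(S(S(S(add(S(add(SZ, mul(Z, SSSZ))), add(Z, Z)))))))))
  [21] S(S(S(S(S(S(S(S(add(add(SZ, mul(Z, SSSZ)), add(Z, Z))))))))))
  [22] S(S(S(S(S(S(S(S(add(S(add(Z, mul(Z, SSSZ))), add(Z, Z))))))))))
  [23] S(S(S(S(S(S(S(S(S(add(add(Z, mul(Z, SSSZ)), add(Z, Z)))))))))))
  [24] S(S(S(S(S(S(S(S(S(add(mul(Z, SSSZ), add(Z, Z)))))))))))
  [25] S(S(S(S(S(S(S(S(S(add(Z, add(Z, Z)))))))))))
  [26] S(S(S(S(S(S(S(S(S(add(Z, Z))))))))))
  [27] S^9(Z)

Term B:
  start: add(add(add(Z, SSSZ), add(S^4(Z), Z)), add(mul(SZ, SZ), Z))
  [1] add(add(SSSZ, add(S^4(Z), Z)), add(mul(SZ, SZ), Z))
  [2] add(S(add(SSZ, add(S^4(Z), Z))), add(mul(SZ, SZ), Z))
  [3] S(add(add(SSZ, add(S^4(Z), Z)), add(mul(SZ, SZ), Z)))
  [4] S(add(S(add(SZ, add(S^4(Z), Z))), add(mul(SZ, SZ), Z)))
  [5] S(S(add(add(SZ, add(S^4(Z), Z)), add(mul(SZ, SZ), Z))))
  [6] S(S(add(S(add(Z, add(S^4(Z), Z))), add(mul(SZ, SZ), Z))))
  [7] S(S(S(add(add(Z, add(S^4(Z), Z)), add(mul(SZ, SZ), Z)))))
  [8] S(S(S(add(add(S^4(Z), Z), add(mul(SZ, SZ), Z)))))
  [9] S(S(S(add(S(add(SSSZ, Z)), add(mul(SZ, SZ), Z)))))
  [10] S(S(S(S(add(add(SSSZ, Z), add(mul(SZ, SZ), Z))))))
  [11] S(S(S(S(add(S(add(SSZ, Z)), add(mul(SZ, SZ), Z))))))
  [12] S(S(S(S(S(add(add(SSZ, Z), add(mul(SZ, SZ), Z)))))))
  [13] S(S(S(S(S(add(S(add(SZ, Z)), add(mul(SZ, SZ), Z)))))))
  [14] S(S(S(S(S(S(add(add(SZ, Z), add(mul(SZ, SZ), Z))))))))
  [15] S(S(S(S(S(S(add(S(add(Z, Z)), add(mul(SZ, SZ), Z))))))))
  [16] S(S(S(S(S(S(S(add(add(Z, Z), add(mul(SZ, SZ), Z)))))))))
  [17] S(S(S(S(S(S(S(add(Z, add(mul(SZ, SZ), Z)))))))))
  [18] S(S(S(S(S(S(S(add(mul(SZ, SZ), Z))))))))
  [19] S(S(S(S(S(S(S(add(add(SZ, mul(Z, SZ)), Z))))))))
  [20] S(S(S(S(S(S(S(add(S(add(Z, mul(Z, SZ))), Z))))))))
  [21] S(S(S(S(S(S(S(S(add(add(Z, mul(Z, SZ)), Z)))))))))
  [22] S(S(S(S(S(S(S(S(add(mul(Z, SZ), Z)))))))))
  [23] S(S(S(S(S(S(S(S(add(Z, Z)))))))))
  [24] S^8(Z)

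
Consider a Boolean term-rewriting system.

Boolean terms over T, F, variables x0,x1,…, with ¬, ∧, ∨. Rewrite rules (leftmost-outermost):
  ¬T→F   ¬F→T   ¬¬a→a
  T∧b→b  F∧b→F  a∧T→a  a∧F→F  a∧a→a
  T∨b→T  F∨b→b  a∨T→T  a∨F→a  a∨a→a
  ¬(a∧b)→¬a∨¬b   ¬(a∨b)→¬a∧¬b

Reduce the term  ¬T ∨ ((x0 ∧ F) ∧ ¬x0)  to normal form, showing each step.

Answer: normal form = F  (in 4 steps)

Reduction:
  start: ¬T ∨ ((x0 ∧ F) ∧ ¬x0)
  step 1: F ∨ ((x0 ∧ F) ∧ ¬x0)
  step 2: (x0 ∧ F) ∧ ¬x0
  step 3: F ∧ ¬x0
  step 4: F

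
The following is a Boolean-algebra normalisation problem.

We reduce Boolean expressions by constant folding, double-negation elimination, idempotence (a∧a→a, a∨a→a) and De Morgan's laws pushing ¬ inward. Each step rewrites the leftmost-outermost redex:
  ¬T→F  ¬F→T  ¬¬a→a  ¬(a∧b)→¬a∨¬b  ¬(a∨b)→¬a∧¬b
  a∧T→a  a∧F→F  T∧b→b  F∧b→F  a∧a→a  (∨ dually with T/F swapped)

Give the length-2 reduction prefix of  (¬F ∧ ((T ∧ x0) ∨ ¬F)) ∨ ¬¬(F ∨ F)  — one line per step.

  start: (¬F ∧ ((T ∧ x0) ∨ ¬F)) ∨ ¬¬(F ∨ F)
  →1  (T ∧ ((T ∧ x0) ∨ ¬F)) ∨ ¬¬(F ∨ F)
  →2  ((T ∧ x0) ∨ ¬F) ∨ ¬¬(F ∨ F)

Answer: after 2 steps: ((T ∧ x0) ∨ ¬F) ∨ ¬¬(F ∨ F)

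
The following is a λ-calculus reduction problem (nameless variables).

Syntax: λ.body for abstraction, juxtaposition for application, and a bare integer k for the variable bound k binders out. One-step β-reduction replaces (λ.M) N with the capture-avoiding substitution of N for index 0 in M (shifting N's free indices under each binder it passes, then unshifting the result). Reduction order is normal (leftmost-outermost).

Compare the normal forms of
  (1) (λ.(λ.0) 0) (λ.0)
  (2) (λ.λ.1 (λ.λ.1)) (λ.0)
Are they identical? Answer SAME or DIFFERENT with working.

Answer: DIFFERENT — A ⇓ λ.0, B ⇓ λ.λ.λ.1

Derivation:
Term A:
  start: (λ.(λ.0) 0) (λ.0)
  [1] (λ.0) (λ.0)
  [2] λ.0

Term B:
  start: (λ.λ.1 (λ.λ.1)) (λ.0)
  [1] λ.(λ.0) (λ.λ.1)
  [2] λ.λ.λ.1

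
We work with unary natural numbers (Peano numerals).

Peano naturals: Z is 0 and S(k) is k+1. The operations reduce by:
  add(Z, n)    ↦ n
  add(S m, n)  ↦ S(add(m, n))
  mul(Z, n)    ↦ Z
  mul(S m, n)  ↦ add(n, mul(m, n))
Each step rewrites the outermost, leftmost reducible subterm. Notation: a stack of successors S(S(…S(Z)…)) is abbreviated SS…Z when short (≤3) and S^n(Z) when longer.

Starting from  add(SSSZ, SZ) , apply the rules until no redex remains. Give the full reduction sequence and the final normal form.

  start: add(SSSZ, SZ)
  [1] S(add(SSZ, SZ))
  [2] S(S(add(SZ, SZ)))
  [3] S(S(S(add(Z, SZ))))
  [4] S^4(Z)

Answer: normal form = S^4(Z)  (in 4 steps)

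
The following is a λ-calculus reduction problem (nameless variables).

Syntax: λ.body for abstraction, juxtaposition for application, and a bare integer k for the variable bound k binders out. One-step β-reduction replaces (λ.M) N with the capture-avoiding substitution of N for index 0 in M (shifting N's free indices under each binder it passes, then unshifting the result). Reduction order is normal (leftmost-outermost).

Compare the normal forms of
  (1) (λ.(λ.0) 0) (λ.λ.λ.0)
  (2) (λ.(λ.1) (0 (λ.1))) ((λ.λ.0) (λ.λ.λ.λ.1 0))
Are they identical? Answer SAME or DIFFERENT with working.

Answer: DIFFERENT — A ⇓ λ.λ.λ.0, B ⇓ λ.0

Reduction:
Term A:
  start: (λ.(λ.0) 0) (λ.λ.λ.0)
  →1  (λ.0) (λ.λ.λ.0)
  →2  λ.λ.λ.0

Term B:
  start: (λ.(λ.1) (0 (λ.1))) ((λ.λ.0) (λ.λ.λ.λ.1 0))
  →1  (λ.(λ.λ.0) (λ.λ.λ.λ.1 0)) ((λ.λ.0) (λ.λ.λ.λ.1 0) (λ.(λ.λ.0) (λ.λ.λ.λ.1 0)))
  →2  (λ.λ.0) (λ.λ.λ.λ.1 0)
  →3  λ.0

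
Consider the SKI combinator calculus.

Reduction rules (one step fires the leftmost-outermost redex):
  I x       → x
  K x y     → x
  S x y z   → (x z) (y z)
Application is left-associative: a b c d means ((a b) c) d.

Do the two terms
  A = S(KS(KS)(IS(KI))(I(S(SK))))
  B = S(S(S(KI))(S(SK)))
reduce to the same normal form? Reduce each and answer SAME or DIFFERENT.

Term A:
  start: S(KS(KS)(IS(KI))(I(S(SK))))
  step 1: S(S(IS(KI))(I(S(SK))))
  step 2: S(S(S(KI))(I(S(SK))))
  step 3: S(S(S(KI))(S(SK)))

Term B:
  start: S(S(S(KI))(S(SK)))

Answer: SAME — A ⇓ S(S(S(KI))(S(SK))), B ⇓ S(S(S(KI))(S(SK)))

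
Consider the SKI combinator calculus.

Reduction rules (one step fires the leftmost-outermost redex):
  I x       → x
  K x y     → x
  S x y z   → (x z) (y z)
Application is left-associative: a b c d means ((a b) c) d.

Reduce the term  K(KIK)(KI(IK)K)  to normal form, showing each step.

Answer: normal form = I  (in 2 steps)

Reduction:
  start: K(KIK)(KI(IK)K)
  step 1: KIK
  step 2: I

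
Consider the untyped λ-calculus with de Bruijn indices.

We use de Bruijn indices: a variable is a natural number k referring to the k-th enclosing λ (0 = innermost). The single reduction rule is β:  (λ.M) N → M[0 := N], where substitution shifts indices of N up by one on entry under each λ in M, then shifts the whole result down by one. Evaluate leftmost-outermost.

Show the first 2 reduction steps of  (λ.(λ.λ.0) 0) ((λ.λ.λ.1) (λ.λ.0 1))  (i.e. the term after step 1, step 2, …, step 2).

Answer: after 2 steps: λ.0

Derivation:
  start: (λ.(λ.λ.0) 0) ((λ.λ.λ.1) (λ.λ.0 1))
  [1] (λ.λ.0) ((λ.λ.λ.1) (λ.λ.0 1))
  [2] λ.0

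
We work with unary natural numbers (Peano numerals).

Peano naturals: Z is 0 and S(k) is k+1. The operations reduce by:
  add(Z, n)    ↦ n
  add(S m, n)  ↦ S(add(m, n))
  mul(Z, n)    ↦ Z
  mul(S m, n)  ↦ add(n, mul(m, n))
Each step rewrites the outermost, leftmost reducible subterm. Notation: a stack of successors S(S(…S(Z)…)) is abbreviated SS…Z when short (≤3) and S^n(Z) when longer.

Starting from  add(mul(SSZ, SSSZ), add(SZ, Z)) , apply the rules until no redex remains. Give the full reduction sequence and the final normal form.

Answer: normal form = S^7(Z)  (in 20 steps)

Derivation:
  start: add(mul(SSZ, SSSZ), add(SZ, Z))
  [1] add(add(SSSZ, mul(SZ, SSSZ)), add(SZ, Z))
  [2] add(S(add(SSZ, mul(SZ, SSSZ))), add(SZ, Z))
  [3] S(add(add(SSZ, mul(SZ, SSSZ)), add(SZ, Z)))
  [4] S(add(S(add(SZ, mul(SZ, SSSZ))), add(SZ, Z)))
  [5] S(S(add(add(SZ, mul(SZ, SSSZ)), add(SZ, Z))))
  [6] S(S(add(S(add(Z, mul(SZ, SSSZ))), add(SZ, Z))))
  [7] S(S(S(add(add(Z, mul(SZ, SSSZ)), add(SZ, Z)))))
  [8] S(S(S(add(mul(SZ, SSSZ), add(SZ, Z)))))
  [9] S(S(S(add(add(SSSZ, mul(Z, SSSZ)), add(SZ, Z)))))
  [10] S(S(S(add(S(add(SSZ, mul(Z, SSSZ))), add(SZ, Z)))))
  [11] S(S(S(S(add(add(SSZ, mul(Z, SSSZ)), add(SZ, Z))))))
  [12] S(S(S(S(add(S(add(SZ, mul(Z, SSSZ))), add(SZ, Z))))))
  [13] S(S(S(S(S(add(add(SZ, mul(Z, SSSZ)), add(SZ, Z)))))))
  [14] S(S(S(S(S(add(S(add(Z, mul(Z, SSSZ))), add(SZ, Z)))))))
  [15] S(S(S(S(S(S(add(add(Z, mul(Z, SSSZ)), add(SZ, Z))))))))
  [16] S(S(S(S(S(S(add(mul(Z, SSSZ), add(SZ, Z))))))))
  [17] S(S(S(S(S(S(add(Z, add(SZ, Z))))))))
  [18] S(S(S(S(S(S(add(SZ, Z)))))))
  [19] S(S(S(S(S(S(S(add(Z, Z))))))))
  [20] S^7(Z)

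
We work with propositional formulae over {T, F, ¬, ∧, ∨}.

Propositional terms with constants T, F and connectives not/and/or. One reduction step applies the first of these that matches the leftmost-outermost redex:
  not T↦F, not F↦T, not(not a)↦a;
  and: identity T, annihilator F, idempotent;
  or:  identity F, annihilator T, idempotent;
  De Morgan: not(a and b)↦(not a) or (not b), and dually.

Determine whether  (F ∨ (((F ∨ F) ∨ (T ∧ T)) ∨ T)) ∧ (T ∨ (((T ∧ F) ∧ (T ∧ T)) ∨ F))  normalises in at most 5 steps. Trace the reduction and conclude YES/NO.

Answer: YES — reaches normal form T in 4 ≤ 5 steps

Derivation:
  start: (F ∨ (((F ∨ F) ∨ (T ∧ T)) ∨ T)) ∧ (T ∨ (((T ∧ F) ∧ (T ∧ T)) ∨ F))
  →1  (((F ∨ F) ∨ (T ∧ T)) ∨ T) ∧ (T ∨ (((T ∧ F) ∧ (T ∧ T)) ∨ F))
  →2  T ∧ (T ∨ (((T ∧ F) ∧ (T ∧ T)) ∨ F))
  →3  T ∨ (((T ∧ F) ∧ (T ∧ T)) ∨ F)
  →4  T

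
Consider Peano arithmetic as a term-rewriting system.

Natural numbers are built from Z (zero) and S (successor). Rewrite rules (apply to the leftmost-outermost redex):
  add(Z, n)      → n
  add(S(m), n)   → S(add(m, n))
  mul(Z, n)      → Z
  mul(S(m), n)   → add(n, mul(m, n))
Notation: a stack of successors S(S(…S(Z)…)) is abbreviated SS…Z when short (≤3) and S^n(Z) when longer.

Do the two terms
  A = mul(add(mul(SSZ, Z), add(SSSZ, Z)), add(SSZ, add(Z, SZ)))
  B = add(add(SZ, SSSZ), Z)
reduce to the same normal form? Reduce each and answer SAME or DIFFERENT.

Term A:
  start: mul(add(mul(SSZ, Z), add(SSSZ, Z)), add(SSZ, add(Z, SZ)))
  step 1: mul(add(add(Z, mul(SZ, Z)), add(SSSZ, Z)), add(SSZ, add(Z, SZ)))
  step 2: mul(add(mul(SZ, Z), add(SSSZ, Z)), add(SSZ, add(Z, SZ)))
  step 3: mul(add(add(Z, mul(Z, Z)), add(SSSZ, Z)), add(SSZ, add(Z, SZ)))
  step 4: mul(add(mul(Z, Z), add(SSSZ, Z)), add(SSZ, add(Z, SZ)))
  step 5: mul(add(Z, add(SSSZ, Z)), add(SSZ, add(Z, SZ)))
  step 6: mul(add(SSSZ, Z), add(SSZ, add(Z, SZ)))
  step 7: mul(S(add(SSZ, Z)), add(SSZ, add(Z, SZ)))
  step 8: add(add(SSZ, add(Z, SZ)), mul(add(SSZ, Z), add(SSZ, add(Z, SZ))))
  step 9: add(S(add(SZ, add(Z, SZ))), mul(add(SSZ, Z), add(SSZ, add(Z, SZ))))
  step 10: S(add(add(SZ, add(Z, SZ)), mul(add(SSZ, Z), add(SSZ, add(Z, SZ)))))
  step 11: S(add(S(add(Z, add(Z, SZ))), mul(add(SSZ, Z), add(SSZ, add(Z, SZ)))))
  step 12: S(S(add(add(Z, add(Z, SZ)), mul(add(SSZ, Z), add(SSZ, add(Z, SZ))))))
  step 13: S(S(add(add(Z, SZ), mul(add(SSZ, Z), add(SSZ, add(Z, SZ))))))
  step 14: S(S(add(SZ, mul(add(SSZ, Z), add(SSZ, add(Z, SZ))))))
  step 15: S(S(S(add(Z, mul(add(SSZ, Z), add(SSZ, add(Z, SZ)))))))
  step 16: S(S(S(mul(add(SSZ, Z), add(SSZ, add(Z, SZ))))))
  step 17: S(S(S(mul(S(add(SZ, Z)), add(SSZ, add(Z, SZ))))))
  step 18: S(S(S(add(add(SSZ, add(Z, SZ)), mul(add(SZ, Z), add(SSZ, add(Z, SZ)))))))
  step 19: S(S(S(add(S(add(SZ, add(Z, SZ))), mul(add(SZ, Z), add(SSZ, add(Z, SZ)))))))
  step 20: S(S(S(S(add(add(SZ, add(Z, SZ)), mul(add(SZ, Z), add(SSZ, add(Z, SZ))))))))
  step 21: S(S(S(S(add(S(add(Z, add(Z, SZ))), mul(add(SZ, Z), add(SSZ, add(Z, SZ))))))))
  step 22: S(S(S(S(S(add(add(Z, add(Z, SZ)), mul(add(SZ, Z), add(SSZ, add(Z, SZ)))))))))
  step 23: S(S(S(S(S(add(add(Z, SZ), mul(add(SZ, Z), add(SSZ, add(Z, SZ)))))))))
  step 24: S(S(S(S(S(add(SZ, mul(add(SZ, Z), add(SSZ, add(Z, SZ)))))))))
  step 25: S(S(S(S(S(S(add(Z, mul(add(SZ, Z), add(SSZ, add(Z, SZ))))))))))
  step 26: S(S(S(S(S(S(mul(add(SZ, Z), add(SSZ, add(Z, SZ)))))))))
  step 27: S(S(S(S(S(S(mul(S(add(Z, Z)), add(SSZ, add(Z, SZ)))))))))
  step 28: S(S(S(S(S(S(add(add(SSZ, add(Z, SZ)), mul(add(Z, Z), add(SSZ, add(Z, SZ))))))))))
  step 29: S(S(S(S(S(S(add(S(add(SZ, add(Z, SZ))), mul(add(Z, Z), add(SSZ, add(Z, SZ))))))))))
  step 30: S(S(S(S(S(S(S(add(add(SZ, add(Z, SZ)), mul(add(Z, Z), add(SSZ, add(Z, SZ)))))))))))
  step 31: S(S(S(S(S(S(S(add(S(add(Z, add(Z, SZ))), mul(add(Z, Z), add(SSZ, add(Z, SZ)))))))))))
  step 32: S(S(S(S(S(S(S(S(add(add(Z, add(Z, SZ)), mul(add(Z, Z), add(SSZ, add(Z, SZ))))))))))))
  step 33: S(S(S(S(S(S(S(S(add(add(Z, SZ), mul(add(Z, Z), add(SSZ, add(Z, SZ))))))))))))
  step 34: S(S(S(S(S(S(S(S(add(SZ, mul(add(Z, Z), add(SSZ, add(Z, SZ))))))))))))
  step 35: S(S(S(S(S(S(S(S(S(add(Z, mul(add(Z, Z), add(SSZ, add(Z, SZ)))))))))))))
  step 36: S(S(S(S(S(S(S(S(S(mul(add(Z, Z), add(SSZ, add(Z, SZ))))))))))))
  step 37: S(S(S(S(S(S(S(S(S(mul(Z, add(SSZ, add(Z, SZ))))))))))))
  step 38: S^9(Z)

Term B:
  start: add(add(SZ, SSSZ), Z)
  step 1: add(S(add(Z, SSSZ)), Z)
  step 2: S(add(add(Z, SSSZ), Z))
  step 3: S(add(SSSZ, Z))
  step 4: S(S(add(SSZ, Z)))
  step 5: S(S(S(add(SZ, Z))))
  step 6: S(S(S(S(add(Z, Z)))))
  step 7: S^4(Z)

Answer: DIFFERENT — A ⇓ S^9(Z), B ⇓ S^4(Z)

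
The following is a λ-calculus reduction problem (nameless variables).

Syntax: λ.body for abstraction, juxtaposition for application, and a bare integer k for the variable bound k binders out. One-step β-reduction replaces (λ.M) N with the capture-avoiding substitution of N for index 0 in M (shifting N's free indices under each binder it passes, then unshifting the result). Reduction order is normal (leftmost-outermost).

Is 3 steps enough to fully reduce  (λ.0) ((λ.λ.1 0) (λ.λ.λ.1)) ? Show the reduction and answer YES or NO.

  start: (λ.0) ((λ.λ.1 0) (λ.λ.λ.1))
  [1] (λ.λ.1 0) (λ.λ.λ.1)
  [2] λ.(λ.λ.λ.1) 0
  [3] λ.λ.λ.1

Answer: YES — reaches normal form λ.λ.λ.1 in 3 ≤ 3 steps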